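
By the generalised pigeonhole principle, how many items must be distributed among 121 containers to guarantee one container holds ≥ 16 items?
n = (16 − 1)·121 + 1 = 1816

By the generalised pigeonhole principle, to guarantee some box contains ≥ r objects we need more than (r − 1) · k objects total. Threshold: n = (r − 1) · k + 1. With r = 16 and k = 121: n = 15 · 121 + 1 = 1815 + 1 = 1816. For n = 1815 = 15 · 121, we can put exactly 15 objects in every box, avoiding 16 in any single one — so 1816 is tight.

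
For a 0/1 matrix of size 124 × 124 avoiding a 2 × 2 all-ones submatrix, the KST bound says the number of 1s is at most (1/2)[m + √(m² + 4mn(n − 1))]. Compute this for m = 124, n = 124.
z(124, 124; 2, 2) ≤ (1/2)[124 + √(124² + 4·124·124·123)] = (1/2)[124 + √7580368] = 1438.6234

Kővári–Sós–Turán: let r_1, ..., r_124 be the row sums and z = Σ r_i the total number of 1s. Each pair of columns can share at most one row with both entries 1 (else a 2×2 all-ones block appears), so Σ_i C(r_i, 2) ≤ C(124, 2) = 7626. By convexity Σ_i C(r_i, 2) ≥ 124·C(z/124, 2) = z(z − 124)/(2·124), giving z² − 124z − 124·124·123 ≤ 0 and hence z ≤ (1/2)[124 + √(15376 + 4·1891248)] = (1/2)[124 + √7580368] ≈ (1/2)(124 + 2753.2468) = 1438.6234.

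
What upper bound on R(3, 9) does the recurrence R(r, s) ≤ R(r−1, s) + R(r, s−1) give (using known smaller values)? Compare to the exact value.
R(3, 9) ≤ R(2, 9) + R(3, 8) = 9 + 28 = 37; exact value R(3, 9) = 36.

The Erdős–Szekeres recurrence R(r, s) ≤ R(r−1, s) + R(r, s−1) applied to (r, s) = (3, 9) gives
  R(3, 9) ≤ R(2, 9) + R(3, 8) = 9 + 28 = 37.
(Recall R(2, k) = k and R is symmetric.) The recurrence is not tight here (it gives 37, but the exact value is R(3, 9) = 36); the tight upper bound requires a sharper argument than the simple recurrence, combined with a lower-bound construction on K_{35}.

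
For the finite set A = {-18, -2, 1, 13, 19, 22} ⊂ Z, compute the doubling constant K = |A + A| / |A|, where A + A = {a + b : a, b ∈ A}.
K = |A + A| / |A| = 20/6 = 10/3

Enumerate A + A = {a + b : a, b ∈ A}. With |A| = 6, there are |A|^2 = 36 ordered sum pairs; collecting distinct values, A + A = {-36, -20, -17, -5, -4, -1, 1, 2, 4, 11, 14, 17, 20, 23, 26, 32, 35, 38, 41, 44}, so |A + A| = 20. Thus K = 20/6 = 10/3. For comparison, the minimum possible |A + A| over all 6-element sets is 2·6 − 1 = 11 (so min K = 11/6), attained only by arithmetic progressions.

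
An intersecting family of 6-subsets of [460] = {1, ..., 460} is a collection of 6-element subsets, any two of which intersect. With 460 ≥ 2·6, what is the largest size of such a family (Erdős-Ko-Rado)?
max |F| = C(459, 5) = 166107543966

The Erdős-Ko-Rado theorem states: for n ≥ 2k, an intersecting family of k-subsets of an n-element set has size at most C(n − 1, k − 1), with equality for 'star' families {A ⊆ [n] : |A| = k, i ∈ A} (fix an element i). For n = 460, k = 6: C(459, 5) = 166107543966.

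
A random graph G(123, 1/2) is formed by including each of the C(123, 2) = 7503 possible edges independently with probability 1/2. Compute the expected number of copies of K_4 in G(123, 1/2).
E[# K_4] = C(123, 4) · (1/2)^C(4, 2) = 9078630 / 2^6 = 4539315/32 = 141853.59375

For each 4-subset S of vertices (there are C(123, 4) = 9078630 such S), let X_S = 1 if S induces a K_4 (all C(4, 2) = 6 edges present). Then P(X_S = 1) = (1/2)^6 = 1/64. By linearity of expectation, E[# K_4] = C(123, 4) · (1/2)^6 = 9078630 / 64 = 4539315/32 = 141853.59375.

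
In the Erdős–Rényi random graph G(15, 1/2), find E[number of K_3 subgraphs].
E[# K_3] = C(15, 3) · (1/2)^C(3, 2) = 455 / 2^3 = 56.875

For each 3-subset S of vertices (there are C(15, 3) = 455 such S), let X_S = 1 if S induces a K_3 (all C(3, 2) = 3 edges present). Then P(X_S = 1) = (1/2)^3 = 1/8. By linearity of expectation, E[# K_3] = C(15, 3) · (1/2)^3 = 455 / 8 = 56.875.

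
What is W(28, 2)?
W(28, 2) = 28 + 1 = 29

A 2-term AP is any pair of integers, so a monochromatic 2-AP exists iff some colour is used at least twice. With 28 colours, the colouring i ↦ i on {1, ..., 28} uses each colour once, avoiding any monochromatic pair, so W(28, 2) > 28. For {1, ..., 29}, pigeonhole forces two integers of the same colour, which form a monochromatic 2-AP. Hence W(28, 2) = 29.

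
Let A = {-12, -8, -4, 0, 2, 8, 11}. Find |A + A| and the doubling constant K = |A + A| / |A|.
K = |A + A| / |A| = 22/7

Enumerate A + A = {a + b : a, b ∈ A}. With |A| = 7, there are |A|^2 = 49 ordered sum pairs; collecting distinct values, A + A = {-24, -20, -16, -12, -10, -8, -6, -4, -2, -1, 0, 2, 3, 4, 7, 8, 10, 11, 13, 16, 19, 22}, so |A + A| = 22. Thus K = 22/7. For comparison, the minimum possible |A + A| over all 7-element sets is 2·7 − 1 = 13 (so min K = 13/7), attained only by arithmetic progressions.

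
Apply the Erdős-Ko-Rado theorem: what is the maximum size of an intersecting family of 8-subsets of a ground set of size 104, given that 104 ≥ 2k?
max |F| = C(103, 7) = 19813501785

The Erdős-Ko-Rado theorem states: for n ≥ 2k, an intersecting family of k-subsets of an n-element set has size at most C(n − 1, k − 1), with equality for 'star' families {A ⊆ [n] : |A| = k, i ∈ A} (fix an element i). For n = 104, k = 8: C(103, 7) = 19813501785.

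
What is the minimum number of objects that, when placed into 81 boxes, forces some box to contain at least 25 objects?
n = (25 − 1)·81 + 1 = 1945

By the generalised pigeonhole principle, to guarantee some box contains ≥ r objects we need more than (r − 1) · k objects total. Threshold: n = (r − 1) · k + 1. With r = 25 and k = 81: n = 24 · 81 + 1 = 1944 + 1 = 1945. For n = 1944 = 24 · 81, we can put exactly 24 objects in every box, avoiding 25 in any single one — so 1945 is tight.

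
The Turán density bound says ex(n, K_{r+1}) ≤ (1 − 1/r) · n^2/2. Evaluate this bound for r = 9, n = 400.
Turán density bound = (8/9) · 400^2/2 = 640000/9 ≈ 71111.1111

Turán's theorem: ex(n, K_{r+1}) is achieved by the complete r-partite Turán graph T(n, r) with parts as balanced as possible, and is at most (1 − 1/r) · n^2/2. For r = 9, n = 400: the density bound is (8/9) · 160000/2 = 640000/9 ≈ 71111.1111. The integer-valued extremum is e(T(400, 9)) = 71110, which is strictly less than the density bound 640000/9 since 9 ∤ 400 (the parts of T(400, 9) cannot all be equal).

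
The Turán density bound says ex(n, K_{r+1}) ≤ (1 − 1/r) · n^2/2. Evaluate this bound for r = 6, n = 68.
Turán density bound = (5/6) · 68^2/2 = 5780/3 ≈ 1926.6667

Turán's theorem: ex(n, K_{r+1}) is achieved by the complete r-partite Turán graph T(n, r) with parts as balanced as possible, and is at most (1 − 1/r) · n^2/2. For r = 6, n = 68: the density bound is (5/6) · 4624/2 = 5780/3 ≈ 1926.6667. The integer-valued extremum is e(T(68, 6)) = 1926, which is strictly less than the density bound 5780/3 since 6 ∤ 68 (the parts of T(68, 6) cannot all be equal).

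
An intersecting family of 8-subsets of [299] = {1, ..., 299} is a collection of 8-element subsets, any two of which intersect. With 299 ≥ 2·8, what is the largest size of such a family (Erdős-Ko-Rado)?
max |F| = C(298, 7) = 38570361224472

The Erdős-Ko-Rado theorem states: for n ≥ 2k, an intersecting family of k-subsets of an n-element set has size at most C(n − 1, k − 1), with equality for 'star' families {A ⊆ [n] : |A| = k, i ∈ A} (fix an element i). For n = 299, k = 8: C(298, 7) = 38570361224472.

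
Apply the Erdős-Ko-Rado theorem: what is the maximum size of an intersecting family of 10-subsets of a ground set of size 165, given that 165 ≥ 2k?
max |F| = C(164, 9) = 189150613762032

The Erdős-Ko-Rado theorem states: for n ≥ 2k, an intersecting family of k-subsets of an n-element set has size at most C(n − 1, k − 1), with equality for 'star' families {A ⊆ [n] : |A| = k, i ∈ A} (fix an element i). For n = 165, k = 10: C(164, 9) = 189150613762032.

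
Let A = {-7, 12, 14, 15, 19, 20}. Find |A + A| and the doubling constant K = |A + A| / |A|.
K = |A + A| / |A| = 20/6 = 10/3

Enumerate A + A = {a + b : a, b ∈ A}. With |A| = 6, there are |A|^2 = 36 ordered sum pairs; collecting distinct values, A + A = {-14, 5, 7, 8, 12, 13, 24, 26, 27, 28, 29, 30, 31, 32, 33, 34, 35, 38, 39, 40}, so |A + A| = 20. Thus K = 20/6 = 10/3. For comparison, the minimum possible |A + A| over all 6-element sets is 2·6 − 1 = 11 (so min K = 11/6), attained only by arithmetic progressions.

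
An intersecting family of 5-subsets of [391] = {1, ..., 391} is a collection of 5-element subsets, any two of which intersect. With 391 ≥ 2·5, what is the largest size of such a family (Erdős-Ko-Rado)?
max |F| = C(390, 4) = 949173615

The Erdős-Ko-Rado theorem states: for n ≥ 2k, an intersecting family of k-subsets of an n-element set has size at most C(n − 1, k − 1), with equality for 'star' families {A ⊆ [n] : |A| = k, i ∈ A} (fix an element i). For n = 391, k = 5: C(390, 4) = 949173615.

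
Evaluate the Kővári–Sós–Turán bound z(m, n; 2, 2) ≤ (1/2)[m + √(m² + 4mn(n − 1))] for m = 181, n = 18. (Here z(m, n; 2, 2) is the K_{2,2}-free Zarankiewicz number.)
z(181, 18; 2, 2) ≤ (1/2)[181 + √(181² + 4·181·18·17)] = (1/2)[181 + √254305] = 342.6433

Kővári–Sós–Turán: let r_1, ..., r_181 be the row sums and z = Σ r_i the total number of 1s. Each pair of columns can share at most one row with both entries 1 (else a 2×2 all-ones block appears), so Σ_i C(r_i, 2) ≤ C(18, 2) = 153. By convexity Σ_i C(r_i, 2) ≥ 181·C(z/181, 2) = z(z − 181)/(2·181), giving z² − 181z − 181·18·17 ≤ 0 and hence z ≤ (1/2)[181 + √(32761 + 4·55386)] = (1/2)[181 + √254305] ≈ (1/2)(181 + 504.2866) = 342.6433.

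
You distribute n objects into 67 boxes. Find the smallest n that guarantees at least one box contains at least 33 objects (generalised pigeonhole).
n = (33 − 1)·67 + 1 = 2145

By the generalised pigeonhole principle, to guarantee some box contains ≥ r objects we need more than (r − 1) · k objects total. Threshold: n = (r − 1) · k + 1. With r = 33 and k = 67: n = 32 · 67 + 1 = 2144 + 1 = 2145. For n = 2144 = 32 · 67, we can put exactly 32 objects in every box, avoiding 33 in any single one — so 2145 is tight.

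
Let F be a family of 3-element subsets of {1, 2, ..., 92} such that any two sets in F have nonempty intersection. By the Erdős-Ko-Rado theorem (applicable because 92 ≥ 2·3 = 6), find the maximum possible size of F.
max |F| = C(91, 2) = 4095

The Erdős-Ko-Rado theorem states: for n ≥ 2k, an intersecting family of k-subsets of an n-element set has size at most C(n − 1, k − 1), with equality for 'star' families {A ⊆ [n] : |A| = k, i ∈ A} (fix an element i). For n = 92, k = 3: C(91, 2) = 4095.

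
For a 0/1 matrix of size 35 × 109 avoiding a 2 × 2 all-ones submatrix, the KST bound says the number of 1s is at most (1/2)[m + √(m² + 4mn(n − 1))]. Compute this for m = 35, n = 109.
z(35, 109; 2, 2) ≤ (1/2)[35 + √(35² + 4·35·109·108)] = (1/2)[35 + √1649305] = 659.6264

Kővári–Sós–Turán: let r_1, ..., r_35 be the row sums and z = Σ r_i the total number of 1s. Each pair of columns can share at most one row with both entries 1 (else a 2×2 all-ones block appears), so Σ_i C(r_i, 2) ≤ C(109, 2) = 5886. By convexity Σ_i C(r_i, 2) ≥ 35·C(z/35, 2) = z(z − 35)/(2·35), giving z² − 35z − 35·109·108 ≤ 0 and hence z ≤ (1/2)[35 + √(1225 + 4·412020)] = (1/2)[35 + √1649305] ≈ (1/2)(35 + 1284.2527) = 659.6264.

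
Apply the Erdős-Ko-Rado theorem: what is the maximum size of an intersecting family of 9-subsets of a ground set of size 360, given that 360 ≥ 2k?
max |F| = C(359, 8) = 6325926619596364

Erdős-Ko-Rado (1961): when n ≥ 2k, max |F| = C(n−1, k−1). The bound is attained by the star {A : i ∈ A} for any fixed i ∈ [n]. Here C(360−1, 9−1) = C(359, 8) = 6325926619596364.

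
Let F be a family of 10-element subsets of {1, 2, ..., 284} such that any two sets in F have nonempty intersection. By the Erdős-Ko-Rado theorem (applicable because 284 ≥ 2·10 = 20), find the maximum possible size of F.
max |F| = C(283, 9) = 28216777029721225

The Erdős-Ko-Rado theorem states: for n ≥ 2k, an intersecting family of k-subsets of an n-element set has size at most C(n − 1, k − 1), with equality for 'star' families {A ⊆ [n] : |A| = k, i ∈ A} (fix an element i). For n = 284, k = 10: C(283, 9) = 28216777029721225.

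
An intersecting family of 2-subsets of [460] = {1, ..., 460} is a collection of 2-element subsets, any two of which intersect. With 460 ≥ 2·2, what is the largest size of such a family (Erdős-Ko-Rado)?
max |F| = C(459, 1) = 459

The Erdős-Ko-Rado theorem states: for n ≥ 2k, an intersecting family of k-subsets of an n-element set has size at most C(n − 1, k − 1), with equality for 'star' families {A ⊆ [n] : |A| = k, i ∈ A} (fix an element i). For n = 460, k = 2: C(459, 1) = 459.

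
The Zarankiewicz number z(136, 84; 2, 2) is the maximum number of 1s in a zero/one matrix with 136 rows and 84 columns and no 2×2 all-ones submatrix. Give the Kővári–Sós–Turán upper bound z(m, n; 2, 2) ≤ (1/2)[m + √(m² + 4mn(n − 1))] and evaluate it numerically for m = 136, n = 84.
z(136, 84; 2, 2) ≤ (1/2)[136 + √(136² + 4·136·84·83)] = (1/2)[136 + √3811264] = 1044.1229

Kővári–Sós–Turán: let r_1, ..., r_136 be the row sums and z = Σ r_i the total number of 1s. Each pair of columns can share at most one row with both entries 1 (else a 2×2 all-ones block appears), so Σ_i C(r_i, 2) ≤ C(84, 2) = 3486. By convexity Σ_i C(r_i, 2) ≥ 136·C(z/136, 2) = z(z − 136)/(2·136), giving z² − 136z − 136·84·83 ≤ 0 and hence z ≤ (1/2)[136 + √(18496 + 4·948192)] = (1/2)[136 + √3811264] ≈ (1/2)(136 + 1952.2459) = 1044.1229.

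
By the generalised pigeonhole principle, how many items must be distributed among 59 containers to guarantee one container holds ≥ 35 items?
n = (35 − 1)·59 + 1 = 2007

By the generalised pigeonhole principle, to guarantee some box contains ≥ r objects we need more than (r − 1) · k objects total. Threshold: n = (r − 1) · k + 1. With r = 35 and k = 59: n = 34 · 59 + 1 = 2006 + 1 = 2007. For n = 2006 = 34 · 59, we can put exactly 34 objects in every box, avoiding 35 in any single one — so 2007 is tight.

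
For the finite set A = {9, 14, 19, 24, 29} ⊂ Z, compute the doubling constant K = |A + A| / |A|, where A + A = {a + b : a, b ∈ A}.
K = |A + A| / |A| = 9/5

Enumerate A + A = {a + b : a, b ∈ A}. With |A| = 5, there are |A|^2 = 25 ordered sum pairs; collecting distinct values, A + A = {18, 23, 28, 33, 38, 43, 48, 53, 58}, so |A + A| = 9. Thus K = 9/5. Here |A + A| = 2|A| − 1 = 9, the minimum possible — so K = 9/5 is minimal, which holds iff A is an arithmetic progression.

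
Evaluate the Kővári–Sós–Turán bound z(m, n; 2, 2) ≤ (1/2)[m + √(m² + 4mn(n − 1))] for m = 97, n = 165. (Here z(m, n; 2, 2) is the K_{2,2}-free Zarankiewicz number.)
z(97, 165; 2, 2) ≤ (1/2)[97 + √(97² + 4·97·165·164)] = (1/2)[97 + √10508689] = 1669.3554

Kővári–Sós–Turán: let r_1, ..., r_97 be the row sums and z = Σ r_i the total number of 1s. Each pair of columns can share at most one row with both entries 1 (else a 2×2 all-ones block appears), so Σ_i C(r_i, 2) ≤ C(165, 2) = 13530. By convexity Σ_i C(r_i, 2) ≥ 97·C(z/97, 2) = z(z − 97)/(2·97), giving z² − 97z − 97·165·164 ≤ 0 and hence z ≤ (1/2)[97 + √(9409 + 4·2624820)] = (1/2)[97 + √10508689] ≈ (1/2)(97 + 3241.7108) = 1669.3554.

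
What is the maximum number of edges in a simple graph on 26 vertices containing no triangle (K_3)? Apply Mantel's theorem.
ex(26, K_3) = ⌊26^2/4⌋ = 169

Mantel (1907): a triangle-free graph on n vertices has at most ⌊n^2/4⌋ edges, with equality for the complete bipartite graph K_{⌊n/2⌋, ⌈n/2⌉}. For n = 26: ⌊26^2/4⌋ = ⌊676/4⌋ = 169. The extremal graph is K_{13, 13}, which has 13·13 = 169 edges.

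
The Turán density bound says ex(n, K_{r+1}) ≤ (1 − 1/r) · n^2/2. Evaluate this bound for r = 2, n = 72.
Turán density bound = (1/2) · 72^2/2 = 1296

Turán's theorem: ex(n, K_{r+1}) is achieved by the complete r-partite Turán graph T(n, r) with parts as balanced as possible, and is at most (1 − 1/r) · n^2/2. For r = 2, n = 72: the density bound is (1/2) · 5184/2 = 1296. Since 2 ∣ 72, the Turán graph T(72, 2) has parts of equal size 36, and its edge count e(T(72, 2)) = 1296 attains the density bound exactly.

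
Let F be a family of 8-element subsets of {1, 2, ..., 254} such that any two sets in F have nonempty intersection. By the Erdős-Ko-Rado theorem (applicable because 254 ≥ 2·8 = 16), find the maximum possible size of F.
max |F| = C(253, 7) = 12107437527900

The Erdős-Ko-Rado theorem states: for n ≥ 2k, an intersecting family of k-subsets of an n-element set has size at most C(n − 1, k − 1), with equality for 'star' families {A ⊆ [n] : |A| = k, i ∈ A} (fix an element i). For n = 254, k = 8: C(253, 7) = 12107437527900.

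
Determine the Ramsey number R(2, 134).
R(2, 134) = 134

R(2, k) = k for all k ≥ 2: in a 2-colouring of K_k, either some edge is red (a red K_2) or all edges are blue (a blue K_k). And K_{133} coloured all-blue has no blue K_134, so R(2, 134) > 133. Hence R(2, 134) = 134.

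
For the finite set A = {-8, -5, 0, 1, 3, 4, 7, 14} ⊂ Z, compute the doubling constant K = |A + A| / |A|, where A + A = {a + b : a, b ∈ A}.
K = |A + A| / |A| = 27/8

Enumerate A + A = {a + b : a, b ∈ A}. With |A| = 8, there are |A|^2 = 64 ordered sum pairs; collecting distinct values, A + A = {-16, -13, -10, -8, -7, -5, -4, -2, -1, 0, 1, 2, 3, 4, 5, 6, 7, 8, 9, 10, 11, 14, 15, 17, 18, 21, 28}, so |A + A| = 27. Thus K = 27/8. For comparison, the minimum possible |A + A| over all 8-element sets is 2·8 − 1 = 15 (so min K = 15/8), attained only by arithmetic progressions.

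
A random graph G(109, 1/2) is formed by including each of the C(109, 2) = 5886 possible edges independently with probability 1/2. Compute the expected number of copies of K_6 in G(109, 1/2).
E[# K_6] = C(109, 6) · (1/2)^C(6, 2) = 2025023364 / 2^15 = 506255841/8192 ≈ 61798.808716

For each 6-subset S of vertices (there are C(109, 6) = 2025023364 such S), let X_S = 1 if S induces a K_6 (all C(6, 2) = 15 edges present). Then P(X_S = 1) = (1/2)^15 = 1/32768. By linearity of expectation, E[# K_6] = C(109, 6) · (1/2)^15 = 2025023364 / 32768 = 506255841/8192 ≈ 61798.808716.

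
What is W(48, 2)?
W(48, 2) = 48 + 1 = 49

A 2-term AP is any pair of integers, so a monochromatic 2-AP exists iff some colour is used at least twice. With 48 colours, the colouring i ↦ i on {1, ..., 48} uses each colour once, avoiding any monochromatic pair, so W(48, 2) > 48. For {1, ..., 49}, pigeonhole forces two integers of the same colour, which form a monochromatic 2-AP. Hence W(48, 2) = 49.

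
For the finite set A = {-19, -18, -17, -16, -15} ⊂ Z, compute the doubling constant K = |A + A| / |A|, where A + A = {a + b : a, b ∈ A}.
K = |A + A| / |A| = 9/5

Enumerate A + A = {a + b : a, b ∈ A}. With |A| = 5, there are |A|^2 = 25 ordered sum pairs; collecting distinct values, A + A = {-38, -37, -36, -35, -34, -33, -32, -31, -30}, so |A + A| = 9. Thus K = 9/5. Here |A + A| = 2|A| − 1 = 9, the minimum possible — so K = 9/5 is minimal, which holds iff A is an arithmetic progression.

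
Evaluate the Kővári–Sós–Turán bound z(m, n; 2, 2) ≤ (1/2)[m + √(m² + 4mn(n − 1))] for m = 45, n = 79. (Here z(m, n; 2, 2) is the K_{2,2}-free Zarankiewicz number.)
z(45, 79; 2, 2) ≤ (1/2)[45 + √(45² + 4·45·79·78)] = (1/2)[45 + √1111185] = 549.5638

Kővári–Sós–Turán: let r_1, ..., r_45 be the row sums and z = Σ r_i the total number of 1s. Each pair of columns can share at most one row with both entries 1 (else a 2×2 all-ones block appears), so Σ_i C(r_i, 2) ≤ C(79, 2) = 3081. By convexity Σ_i C(r_i, 2) ≥ 45·C(z/45, 2) = z(z − 45)/(2·45), giving z² − 45z − 45·79·78 ≤ 0 and hence z ≤ (1/2)[45 + √(2025 + 4·277290)] = (1/2)[45 + √1111185] ≈ (1/2)(45 + 1054.1276) = 549.5638.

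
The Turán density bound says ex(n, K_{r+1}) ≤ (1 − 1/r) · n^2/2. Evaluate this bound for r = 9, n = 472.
Turán density bound = (8/9) · 472^2/2 = 891136/9 ≈ 99015.1111

Turán's theorem: ex(n, K_{r+1}) is achieved by the complete r-partite Turán graph T(n, r) with parts as balanced as possible, and is at most (1 − 1/r) · n^2/2. For r = 9, n = 472: the density bound is (8/9) · 222784/2 = 891136/9 ≈ 99015.1111. The integer-valued extremum is e(T(472, 9)) = 99014, which is strictly less than the density bound 891136/9 since 9 ∤ 472 (the parts of T(472, 9) cannot all be equal).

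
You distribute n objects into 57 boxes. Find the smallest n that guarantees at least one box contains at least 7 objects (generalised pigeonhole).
n = (7 − 1)·57 + 1 = 343

By the generalised pigeonhole principle, to guarantee some box contains ≥ r objects we need more than (r − 1) · k objects total. Threshold: n = (r − 1) · k + 1. With r = 7 and k = 57: n = 6 · 57 + 1 = 342 + 1 = 343. For n = 342 = 6 · 57, we can put exactly 6 objects in every box, avoiding 7 in any single one — so 343 is tight.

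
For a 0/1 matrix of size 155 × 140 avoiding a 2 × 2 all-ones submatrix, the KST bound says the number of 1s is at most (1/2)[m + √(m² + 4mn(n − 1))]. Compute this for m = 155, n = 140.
z(155, 140; 2, 2) ≤ (1/2)[155 + √(155² + 4·155·140·139)] = (1/2)[155 + √12089225] = 1815.9781

Kővári–Sós–Turán: let r_1, ..., r_155 be the row sums and z = Σ r_i the total number of 1s. Each pair of columns can share at most one row with both entries 1 (else a 2×2 all-ones block appears), so Σ_i C(r_i, 2) ≤ C(140, 2) = 9730. By convexity Σ_i C(r_i, 2) ≥ 155·C(z/155, 2) = z(z − 155)/(2·155), giving z² − 155z − 155·140·139 ≤ 0 and hence z ≤ (1/2)[155 + √(24025 + 4·3016300)] = (1/2)[155 + √12089225] ≈ (1/2)(155 + 3476.9563) = 1815.9781.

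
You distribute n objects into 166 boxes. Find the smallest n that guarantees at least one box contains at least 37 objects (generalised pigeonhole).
n = (37 − 1)·166 + 1 = 5977

By the generalised pigeonhole principle, to guarantee some box contains ≥ r objects we need more than (r − 1) · k objects total. Threshold: n = (r − 1) · k + 1. With r = 37 and k = 166: n = 36 · 166 + 1 = 5976 + 1 = 5977. For n = 5976 = 36 · 166, we can put exactly 36 objects in every box, avoiding 37 in any single one — so 5977 is tight.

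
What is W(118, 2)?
W(118, 2) = 118 + 1 = 119

A 2-term AP is any pair of integers, so a monochromatic 2-AP exists iff some colour is used at least twice. With 118 colours, the colouring i ↦ i on {1, ..., 118} uses each colour once, avoiding any monochromatic pair, so W(118, 2) > 118. For {1, ..., 119}, pigeonhole forces two integers of the same colour, which form a monochromatic 2-AP. Hence W(118, 2) = 119.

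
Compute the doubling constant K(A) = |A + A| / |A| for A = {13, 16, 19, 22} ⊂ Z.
K = |A + A| / |A| = 7/4

Enumerate A + A = {a + b : a, b ∈ A}. With |A| = 4, there are |A|^2 = 16 ordered sum pairs; collecting distinct values, A + A = {26, 29, 32, 35, 38, 41, 44}, so |A + A| = 7. Thus K = 7/4. Here |A + A| = 2|A| − 1 = 7, the minimum possible — so K = 7/4 is minimal, which holds iff A is an arithmetic progression.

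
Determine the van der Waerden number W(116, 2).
W(116, 2) = 116 + 1 = 117

A 2-term AP is any pair of integers, so a monochromatic 2-AP exists iff some colour is used at least twice. With 116 colours, the colouring i ↦ i on {1, ..., 116} uses each colour once, avoiding any monochromatic pair, so W(116, 2) > 116. For {1, ..., 117}, pigeonhole forces two integers of the same colour, which form a monochromatic 2-AP. Hence W(116, 2) = 117.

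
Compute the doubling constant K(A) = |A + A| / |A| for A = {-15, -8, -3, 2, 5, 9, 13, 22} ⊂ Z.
K = |A + A| / |A| = 30/8 = 15/4

Enumerate A + A = {a + b : a, b ∈ A}. With |A| = 8, there are |A|^2 = 64 ordered sum pairs; collecting distinct values, A + A = {-30, -23, -18, -16, -13, -11, -10, -6, -3, -2, -1, 1, 2, 4, 5, 6, 7, 10, 11, 14, 15, 18, 19, 22, 24, 26, 27, 31, 35, 44}, so |A + A| = 30. Thus K = 30/8 = 15/4. For comparison, the minimum possible |A + A| over all 8-element sets is 2·8 − 1 = 15 (so min K = 15/8), attained only by arithmetic progressions.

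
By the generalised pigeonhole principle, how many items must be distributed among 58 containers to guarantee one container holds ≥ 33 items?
n = (33 − 1)·58 + 1 = 1857

By the generalised pigeonhole principle, to guarantee some box contains ≥ r objects we need more than (r − 1) · k objects total. Threshold: n = (r − 1) · k + 1. With r = 33 and k = 58: n = 32 · 58 + 1 = 1856 + 1 = 1857. For n = 1856 = 32 · 58, we can put exactly 32 objects in every box, avoiding 33 in any single one — so 1857 is tight.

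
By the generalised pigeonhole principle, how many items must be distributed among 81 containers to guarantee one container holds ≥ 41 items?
n = (41 − 1)·81 + 1 = 3241

By the generalised pigeonhole principle, to guarantee some box contains ≥ r objects we need more than (r − 1) · k objects total. Threshold: n = (r − 1) · k + 1. With r = 41 and k = 81: n = 40 · 81 + 1 = 3240 + 1 = 3241. For n = 3240 = 40 · 81, we can put exactly 40 objects in every box, avoiding 41 in any single one — so 3241 is tight.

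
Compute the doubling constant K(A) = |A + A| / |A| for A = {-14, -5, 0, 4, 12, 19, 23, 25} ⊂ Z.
K = |A + A| / |A| = 34/8 = 17/4

Enumerate A + A = {a + b : a, b ∈ A}. With |A| = 8, there are |A|^2 = 64 ordered sum pairs; collecting distinct values, A + A = {-28, -19, -14, -10, -5, -2, -1, 0, 4, 5, 7, 8, 9, 11, 12, 14, 16, 18, 19, 20, 23, 24, 25, 27, 29, 31, 35, 37, 38, 42, 44, 46, 48, 50}, so |A + A| = 34. Thus K = 34/8 = 17/4. For comparison, the minimum possible |A + A| over all 8-element sets is 2·8 − 1 = 15 (so min K = 15/8), attained only by arithmetic progressions.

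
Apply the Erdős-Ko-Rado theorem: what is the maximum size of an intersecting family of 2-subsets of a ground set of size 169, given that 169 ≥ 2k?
max |F| = C(168, 1) = 168

Erdős-Ko-Rado (1961): when n ≥ 2k, max |F| = C(n−1, k−1). The bound is attained by the star {A : i ∈ A} for any fixed i ∈ [n]. Here C(169−1, 2−1) = C(168, 1) = 168.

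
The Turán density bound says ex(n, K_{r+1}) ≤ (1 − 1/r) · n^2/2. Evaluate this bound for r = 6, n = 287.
Turán density bound = (5/6) · 287^2/2 = 411845/12 ≈ 34320.4167

Turán's theorem: ex(n, K_{r+1}) is achieved by the complete r-partite Turán graph T(n, r) with parts as balanced as possible, and is at most (1 − 1/r) · n^2/2. For r = 6, n = 287: the density bound is (5/6) · 82369/2 = 411845/12 ≈ 34320.4167. The integer-valued extremum is e(T(287, 6)) = 34320, which is strictly less than the density bound 411845/12 since 6 ∤ 287 (the parts of T(287, 6) cannot all be equal).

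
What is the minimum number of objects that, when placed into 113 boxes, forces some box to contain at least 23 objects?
n = (23 − 1)·113 + 1 = 2487

By the generalised pigeonhole principle, to guarantee some box contains ≥ r objects we need more than (r − 1) · k objects total. Threshold: n = (r − 1) · k + 1. With r = 23 and k = 113: n = 22 · 113 + 1 = 2486 + 1 = 2487. For n = 2486 = 22 · 113, we can put exactly 22 objects in every box, avoiding 23 in any single one — so 2487 is tight.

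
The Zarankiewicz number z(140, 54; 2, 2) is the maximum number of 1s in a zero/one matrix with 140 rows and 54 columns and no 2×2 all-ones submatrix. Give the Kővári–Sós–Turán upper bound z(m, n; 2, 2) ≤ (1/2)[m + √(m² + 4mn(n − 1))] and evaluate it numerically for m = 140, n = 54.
z(140, 54; 2, 2) ≤ (1/2)[140 + √(140² + 4·140·54·53)] = (1/2)[140 + √1622320] = 706.8516

Kővári–Sós–Turán: let r_1, ..., r_140 be the row sums and z = Σ r_i the total number of 1s. Each pair of columns can share at most one row with both entries 1 (else a 2×2 all-ones block appears), so Σ_i C(r_i, 2) ≤ C(54, 2) = 1431. By convexity Σ_i C(r_i, 2) ≥ 140·C(z/140, 2) = z(z − 140)/(2·140), giving z² − 140z − 140·54·53 ≤ 0 and hence z ≤ (1/2)[140 + √(19600 + 4·400680)] = (1/2)[140 + √1622320] ≈ (1/2)(140 + 1273.7033) = 706.8516.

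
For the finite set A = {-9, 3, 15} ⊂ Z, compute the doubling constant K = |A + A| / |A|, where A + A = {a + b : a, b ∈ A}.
K = |A + A| / |A| = 5/3

Enumerate A + A = {a + b : a, b ∈ A}. With |A| = 3, there are |A|^2 = 9 ordered sum pairs; collecting distinct values, A + A = {-18, -6, 6, 18, 30}, so |A + A| = 5. Thus K = 5/3. Here |A + A| = 2|A| − 1 = 5, the minimum possible — so K = 5/3 is minimal, which holds iff A is an arithmetic progression.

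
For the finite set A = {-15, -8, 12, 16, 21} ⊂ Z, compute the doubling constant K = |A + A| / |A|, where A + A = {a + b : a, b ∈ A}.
K = |A + A| / |A| = 15/5 = 3

Enumerate A + A = {a + b : a, b ∈ A}. With |A| = 5, there are |A|^2 = 25 ordered sum pairs; collecting distinct values, A + A = {-30, -23, -16, -3, 1, 4, 6, 8, 13, 24, 28, 32, 33, 37, 42}, so |A + A| = 15. Thus K = 15/5 = 3. For comparison, the minimum possible |A + A| over all 5-element sets is 2·5 − 1 = 9 (so min K = 9/5), attained only by arithmetic progressions.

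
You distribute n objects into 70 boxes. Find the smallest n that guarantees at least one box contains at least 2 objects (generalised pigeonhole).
n = (2 − 1)·70 + 1 = 71

By the generalised pigeonhole principle, to guarantee some box contains ≥ r objects we need more than (r − 1) · k objects total. Threshold: n = (r − 1) · k + 1. With r = 2 and k = 70: n = 1 · 70 + 1 = 70 + 1 = 71. For n = 70 = 1 · 70, we can put exactly 1 objects in every box, avoiding 2 in any single one — so 71 is tight.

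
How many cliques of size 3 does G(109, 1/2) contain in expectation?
E[# K_3] = C(109, 3) · (1/2)^C(3, 2) = 209934 / 2^3 = 104967/4 = 26241.75

For each 3-subset S of vertices (there are C(109, 3) = 209934 such S), let X_S = 1 if S induces a K_3 (all C(3, 2) = 3 edges present). Then P(X_S = 1) = (1/2)^3 = 1/8. By linearity of expectation, E[# K_3] = C(109, 3) · (1/2)^3 = 209934 / 8 = 104967/4 = 26241.75.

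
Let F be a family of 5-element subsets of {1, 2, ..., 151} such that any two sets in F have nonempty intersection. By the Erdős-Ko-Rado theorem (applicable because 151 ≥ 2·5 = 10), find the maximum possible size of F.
max |F| = C(150, 4) = 20260275

The Erdős-Ko-Rado theorem states: for n ≥ 2k, an intersecting family of k-subsets of an n-element set has size at most C(n − 1, k − 1), with equality for 'star' families {A ⊆ [n] : |A| = k, i ∈ A} (fix an element i). For n = 151, k = 5: C(150, 4) = 20260275.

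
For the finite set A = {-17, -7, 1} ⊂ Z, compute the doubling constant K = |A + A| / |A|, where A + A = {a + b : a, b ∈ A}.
K = |A + A| / |A| = 6/3 = 2

Enumerate A + A = {a + b : a, b ∈ A}. With |A| = 3, there are |A|^2 = 9 ordered sum pairs; collecting distinct values, A + A = {-34, -24, -16, -14, -6, 2}, so |A + A| = 6. Thus K = 6/3 = 2. For comparison, the minimum possible |A + A| over all 3-element sets is 2·3 − 1 = 5 (so min K = 5/3), attained only by arithmetic progressions.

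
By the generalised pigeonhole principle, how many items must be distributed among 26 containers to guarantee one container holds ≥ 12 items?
n = (12 − 1)·26 + 1 = 287

By the generalised pigeonhole principle, to guarantee some box contains ≥ r objects we need more than (r − 1) · k objects total. Threshold: n = (r − 1) · k + 1. With r = 12 and k = 26: n = 11 · 26 + 1 = 286 + 1 = 287. For n = 286 = 11 · 26, we can put exactly 11 objects in every box, avoiding 12 in any single one — so 287 is tight.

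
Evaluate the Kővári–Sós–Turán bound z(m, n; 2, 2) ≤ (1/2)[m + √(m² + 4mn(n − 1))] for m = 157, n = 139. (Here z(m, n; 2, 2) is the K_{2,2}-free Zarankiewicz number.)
z(157, 139; 2, 2) ≤ (1/2)[157 + √(157² + 4·157·139·138)] = (1/2)[157 + √12070945] = 1815.6633

Kővári–Sós–Turán: let r_1, ..., r_157 be the row sums and z = Σ r_i the total number of 1s. Each pair of columns can share at most one row with both entries 1 (else a 2×2 all-ones block appears), so Σ_i C(r_i, 2) ≤ C(139, 2) = 9591. By convexity Σ_i C(r_i, 2) ≥ 157·C(z/157, 2) = z(z − 157)/(2·157), giving z² − 157z − 157·139·138 ≤ 0 and hence z ≤ (1/2)[157 + √(24649 + 4·3011574)] = (1/2)[157 + √12070945] ≈ (1/2)(157 + 3474.3266) = 1815.6633.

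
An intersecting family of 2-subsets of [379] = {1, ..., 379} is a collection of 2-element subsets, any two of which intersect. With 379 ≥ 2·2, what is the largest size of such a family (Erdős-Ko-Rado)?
max |F| = C(378, 1) = 378

The Erdős-Ko-Rado theorem states: for n ≥ 2k, an intersecting family of k-subsets of an n-element set has size at most C(n − 1, k − 1), with equality for 'star' families {A ⊆ [n] : |A| = k, i ∈ A} (fix an element i). For n = 379, k = 2: C(378, 1) = 378.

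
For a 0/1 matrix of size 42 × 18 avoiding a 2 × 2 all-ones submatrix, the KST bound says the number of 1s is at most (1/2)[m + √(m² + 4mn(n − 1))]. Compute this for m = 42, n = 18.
z(42, 18; 2, 2) ≤ (1/2)[42 + √(42² + 4·42·18·17)] = (1/2)[42 + √53172] = 136.2953

Kővári–Sós–Turán: let r_1, ..., r_42 be the row sums and z = Σ r_i the total number of 1s. Each pair of columns can share at most one row with both entries 1 (else a 2×2 all-ones block appears), so Σ_i C(r_i, 2) ≤ C(18, 2) = 153. By convexity Σ_i C(r_i, 2) ≥ 42·C(z/42, 2) = z(z − 42)/(2·42), giving z² − 42z − 42·18·17 ≤ 0 and hence z ≤ (1/2)[42 + √(1764 + 4·12852)] = (1/2)[42 + √53172] ≈ (1/2)(42 + 230.5905) = 136.2953.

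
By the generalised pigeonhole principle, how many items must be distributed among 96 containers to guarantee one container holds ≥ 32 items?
n = (32 − 1)·96 + 1 = 2977

By the generalised pigeonhole principle, to guarantee some box contains ≥ r objects we need more than (r − 1) · k objects total. Threshold: n = (r − 1) · k + 1. With r = 32 and k = 96: n = 31 · 96 + 1 = 2976 + 1 = 2977. For n = 2976 = 31 · 96, we can put exactly 31 objects in every box, avoiding 32 in any single one — so 2977 is tight.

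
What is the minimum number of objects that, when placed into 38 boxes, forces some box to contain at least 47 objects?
n = (47 − 1)·38 + 1 = 1749

By the generalised pigeonhole principle, to guarantee some box contains ≥ r objects we need more than (r − 1) · k objects total. Threshold: n = (r − 1) · k + 1. With r = 47 and k = 38: n = 46 · 38 + 1 = 1748 + 1 = 1749. For n = 1748 = 46 · 38, we can put exactly 46 objects in every box, avoiding 47 in any single one — so 1749 is tight.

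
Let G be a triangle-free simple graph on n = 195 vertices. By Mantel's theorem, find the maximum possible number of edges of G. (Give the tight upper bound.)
ex(195, K_3) = ⌊195^2/4⌋ = 9506

Mantel (1907): a triangle-free graph on n vertices has at most ⌊n^2/4⌋ edges, with equality for the complete bipartite graph K_{⌊n/2⌋, ⌈n/2⌉}. For n = 195: ⌊195^2/4⌋ = ⌊38025/4⌋ = 9506. The extremal graph is K_{97, 98}, which has 97·98 = 9506 edges.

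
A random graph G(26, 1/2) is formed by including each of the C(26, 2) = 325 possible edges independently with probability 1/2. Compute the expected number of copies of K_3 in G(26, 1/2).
E[# K_3] = C(26, 3) · (1/2)^C(3, 2) = 2600 / 2^3 = 325

For each 3-subset S of vertices (there are C(26, 3) = 2600 such S), let X_S = 1 if S induces a K_3 (all C(3, 2) = 3 edges present). Then P(X_S = 1) = (1/2)^3 = 1/8. By linearity of expectation, E[# K_3] = C(26, 3) · (1/2)^3 = 2600 / 8 = 325.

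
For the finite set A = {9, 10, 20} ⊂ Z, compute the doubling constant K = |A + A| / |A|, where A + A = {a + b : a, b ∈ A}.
K = |A + A| / |A| = 6/3 = 2

Enumerate A + A = {a + b : a, b ∈ A}. With |A| = 3, there are |A|^2 = 9 ordered sum pairs; collecting distinct values, A + A = {18, 19, 20, 29, 30, 40}, so |A + A| = 6. Thus K = 6/3 = 2. For comparison, the minimum possible |A + A| over all 3-element sets is 2·3 − 1 = 5 (so min K = 5/3), attained only by arithmetic progressions.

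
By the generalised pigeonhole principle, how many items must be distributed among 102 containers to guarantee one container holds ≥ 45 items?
n = (45 − 1)·102 + 1 = 4489

By the generalised pigeonhole principle, to guarantee some box contains ≥ r objects we need more than (r − 1) · k objects total. Threshold: n = (r − 1) · k + 1. With r = 45 and k = 102: n = 44 · 102 + 1 = 4488 + 1 = 4489. For n = 4488 = 44 · 102, we can put exactly 44 objects in every box, avoiding 45 in any single one — so 4489 is tight.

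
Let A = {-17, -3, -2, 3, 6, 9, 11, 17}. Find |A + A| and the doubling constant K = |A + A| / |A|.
K = |A + A| / |A| = 28/8 = 7/2

Enumerate A + A = {a + b : a, b ∈ A}. With |A| = 8, there are |A|^2 = 64 ordered sum pairs; collecting distinct values, A + A = {-34, -20, -19, -14, -11, -8, -6, -5, -4, 0, 1, 3, 4, 6, 7, 8, 9, 12, 14, 15, 17, 18, 20, 22, 23, 26, 28, 34}, so |A + A| = 28. Thus K = 28/8 = 7/2. For comparison, the minimum possible |A + A| over all 8-element sets is 2·8 − 1 = 15 (so min K = 15/8), attained only by arithmetic progressions.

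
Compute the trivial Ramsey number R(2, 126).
R(2, 126) = 126

R(2, k) = k for all k ≥ 2: in a 2-colouring of K_k, either some edge is red (a red K_2) or all edges are blue (a blue K_k). And K_{125} coloured all-blue has no blue K_126, so R(2, 126) > 125. Hence R(2, 126) = 126.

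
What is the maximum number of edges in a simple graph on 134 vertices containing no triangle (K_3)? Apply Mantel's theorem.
ex(134, K_3) = ⌊134^2/4⌋ = 4489

Mantel (1907): a triangle-free graph on n vertices has at most ⌊n^2/4⌋ edges, with equality for the complete bipartite graph K_{⌊n/2⌋, ⌈n/2⌉}. For n = 134: ⌊134^2/4⌋ = ⌊17956/4⌋ = 4489. The extremal graph is K_{67, 67}, which has 67·67 = 4489 edges.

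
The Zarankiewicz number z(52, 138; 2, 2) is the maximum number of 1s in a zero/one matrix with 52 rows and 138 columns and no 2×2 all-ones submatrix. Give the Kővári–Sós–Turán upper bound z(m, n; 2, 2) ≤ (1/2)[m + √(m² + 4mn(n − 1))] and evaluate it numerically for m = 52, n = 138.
z(52, 138; 2, 2) ≤ (1/2)[52 + √(52² + 4·52·138·137)] = (1/2)[52 + √3935152] = 1017.8609

Kővári–Sós–Turán: let r_1, ..., r_52 be the row sums and z = Σ r_i the total number of 1s. Each pair of columns can share at most one row with both entries 1 (else a 2×2 all-ones block appears), so Σ_i C(r_i, 2) ≤ C(138, 2) = 9453. By convexity Σ_i C(r_i, 2) ≥ 52·C(z/52, 2) = z(z − 52)/(2·52), giving z² − 52z − 52·138·137 ≤ 0 and hence z ≤ (1/2)[52 + √(2704 + 4·983112)] = (1/2)[52 + √3935152] ≈ (1/2)(52 + 1983.7218) = 1017.8609.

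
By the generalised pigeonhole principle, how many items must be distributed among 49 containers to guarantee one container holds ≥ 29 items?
n = (29 − 1)·49 + 1 = 1373

By the generalised pigeonhole principle, to guarantee some box contains ≥ r objects we need more than (r − 1) · k objects total. Threshold: n = (r − 1) · k + 1. With r = 29 and k = 49: n = 28 · 49 + 1 = 1372 + 1 = 1373. For n = 1372 = 28 · 49, we can put exactly 28 objects in every box, avoiding 29 in any single one — so 1373 is tight.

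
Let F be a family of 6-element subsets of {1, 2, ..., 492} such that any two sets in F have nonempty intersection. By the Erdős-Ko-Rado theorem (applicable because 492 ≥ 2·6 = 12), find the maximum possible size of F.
max |F| = C(491, 5) = 232998952438

The Erdős-Ko-Rado theorem states: for n ≥ 2k, an intersecting family of k-subsets of an n-element set has size at most C(n − 1, k − 1), with equality for 'star' families {A ⊆ [n] : |A| = k, i ∈ A} (fix an element i). For n = 492, k = 6: C(491, 5) = 232998952438.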